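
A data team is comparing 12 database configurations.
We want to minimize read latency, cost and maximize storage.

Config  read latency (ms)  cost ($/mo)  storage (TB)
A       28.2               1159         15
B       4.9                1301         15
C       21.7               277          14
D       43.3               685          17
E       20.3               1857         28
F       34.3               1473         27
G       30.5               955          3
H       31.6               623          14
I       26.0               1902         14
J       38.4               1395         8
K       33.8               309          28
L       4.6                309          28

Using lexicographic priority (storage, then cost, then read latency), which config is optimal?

First maximize storage: best is 28, kept {E, K, L}.
Then minimize cost: best is 309, kept {K, L}.
Then minimize read latency: best is 4.6, kept {L}.

L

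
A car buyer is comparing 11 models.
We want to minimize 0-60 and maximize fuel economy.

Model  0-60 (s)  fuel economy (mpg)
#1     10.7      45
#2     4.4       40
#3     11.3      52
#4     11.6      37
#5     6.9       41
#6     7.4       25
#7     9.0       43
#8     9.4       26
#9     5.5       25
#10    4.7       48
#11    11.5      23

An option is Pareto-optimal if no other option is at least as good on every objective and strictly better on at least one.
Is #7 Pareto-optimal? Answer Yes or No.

#10 vs #7: 0-60 4.7≤9.0, fuel economy 48≥43 — #10 is at least as good on every objective and strictly better on at least one, so #10 dominates #7.

No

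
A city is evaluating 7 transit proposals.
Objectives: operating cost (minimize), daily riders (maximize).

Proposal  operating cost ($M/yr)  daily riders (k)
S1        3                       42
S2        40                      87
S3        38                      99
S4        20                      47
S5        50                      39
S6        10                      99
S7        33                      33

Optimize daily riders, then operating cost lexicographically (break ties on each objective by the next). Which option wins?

First maximize daily riders: best is 99, kept {S3, S6}.
Then minimize operating cost: best is 10, kept {S6}.

S6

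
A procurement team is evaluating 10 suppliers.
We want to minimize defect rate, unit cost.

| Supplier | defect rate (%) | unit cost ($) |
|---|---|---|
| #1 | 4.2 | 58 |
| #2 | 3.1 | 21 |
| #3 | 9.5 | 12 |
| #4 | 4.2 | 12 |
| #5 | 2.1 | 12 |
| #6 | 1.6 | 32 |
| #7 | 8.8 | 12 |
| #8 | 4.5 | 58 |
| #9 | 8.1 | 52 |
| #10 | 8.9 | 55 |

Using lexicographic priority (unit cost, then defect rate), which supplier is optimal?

First minimize unit cost: best is 12, kept {#3, #4, #5, #7}.
Then minimize defect rate: best is 2.1, kept {#5}.

#5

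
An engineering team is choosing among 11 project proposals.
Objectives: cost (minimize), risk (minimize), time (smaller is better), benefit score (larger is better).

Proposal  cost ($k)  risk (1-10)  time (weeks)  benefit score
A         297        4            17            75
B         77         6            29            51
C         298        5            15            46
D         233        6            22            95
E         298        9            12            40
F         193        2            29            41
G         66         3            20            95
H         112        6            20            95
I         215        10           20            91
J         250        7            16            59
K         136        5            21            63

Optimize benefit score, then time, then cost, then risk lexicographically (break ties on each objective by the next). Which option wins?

G

First maximize benefit score: best is 95, kept {D, G, H}.
Then minimize time: best is 20, kept {G, H}.
Then minimize cost: best is 66, kept {G}.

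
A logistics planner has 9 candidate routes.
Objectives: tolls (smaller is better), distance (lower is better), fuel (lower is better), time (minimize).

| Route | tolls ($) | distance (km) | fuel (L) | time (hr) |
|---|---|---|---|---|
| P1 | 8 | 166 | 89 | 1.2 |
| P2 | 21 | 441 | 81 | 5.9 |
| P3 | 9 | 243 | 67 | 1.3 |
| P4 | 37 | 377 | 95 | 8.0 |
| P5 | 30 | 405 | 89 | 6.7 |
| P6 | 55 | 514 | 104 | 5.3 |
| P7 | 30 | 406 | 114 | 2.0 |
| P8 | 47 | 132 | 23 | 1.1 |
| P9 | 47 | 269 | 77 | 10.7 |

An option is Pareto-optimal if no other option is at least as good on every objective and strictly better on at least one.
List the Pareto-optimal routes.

P1: not dominated (best tolls).
P2: dominated by P3 (tolls 9≤21, distance 243≤441, fuel 67≤81, time 1.3≤5.9).
P3: not dominated.
P4: dominated by P1 (tolls 8≤37, distance 166≤377, fuel 89≤95, time 1.2≤8.0).
P5: dominated by P1 (tolls 8≤30, distance 166≤405, fuel 89≤89, time 1.2≤6.7).
P6: dominated by P1 (tolls 8≤55, distance 166≤514, fuel 89≤104, time 1.2≤5.3).
P7: dominated by P1 (tolls 8≤30, distance 166≤406, fuel 89≤114, time 1.2≤2.0).
P8: not dominated (best distance).
P9: dominated by P3 (tolls 9≤47, distance 243≤269, fuel 67≤77, time 1.3≤10.7).

P1, P3, P8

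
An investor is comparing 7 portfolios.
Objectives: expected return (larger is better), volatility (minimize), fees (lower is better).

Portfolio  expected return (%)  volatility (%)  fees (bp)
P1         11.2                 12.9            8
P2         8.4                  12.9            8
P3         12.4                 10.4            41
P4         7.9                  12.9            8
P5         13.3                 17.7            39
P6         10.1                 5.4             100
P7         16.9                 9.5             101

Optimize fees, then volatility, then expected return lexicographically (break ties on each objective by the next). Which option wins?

First minimize fees: best is 8, kept {P1, P2, P4}.
Then minimize volatility: best is 12.9, kept {P1, P2, P4}.
Then maximize expected return: best is 11.2, kept {P1}.

P1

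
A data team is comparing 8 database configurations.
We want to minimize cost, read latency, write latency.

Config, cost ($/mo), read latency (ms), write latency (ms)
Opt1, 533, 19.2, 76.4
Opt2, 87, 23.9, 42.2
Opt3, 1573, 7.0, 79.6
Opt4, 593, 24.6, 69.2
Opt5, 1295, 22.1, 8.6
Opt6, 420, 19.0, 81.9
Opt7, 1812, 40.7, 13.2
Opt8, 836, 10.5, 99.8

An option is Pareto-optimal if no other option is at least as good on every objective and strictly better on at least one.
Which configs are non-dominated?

Opt1, Opt2, Opt3, Opt5, Opt6, Opt8

Opt1: not dominated.
Opt2: not dominated (best cost).
Opt3: not dominated (best read latency).
Opt4: dominated by Opt2 (cost 87≤593, read latency 23.9≤24.6, write latency 42.2≤69.2).
Opt5: not dominated (best write latency).
Opt6: not dominated.
Opt7: dominated by Opt5 (cost 1295≤1812, read latency 22.1≤40.7, write latency 8.6≤13.2).
Opt8: not dominated.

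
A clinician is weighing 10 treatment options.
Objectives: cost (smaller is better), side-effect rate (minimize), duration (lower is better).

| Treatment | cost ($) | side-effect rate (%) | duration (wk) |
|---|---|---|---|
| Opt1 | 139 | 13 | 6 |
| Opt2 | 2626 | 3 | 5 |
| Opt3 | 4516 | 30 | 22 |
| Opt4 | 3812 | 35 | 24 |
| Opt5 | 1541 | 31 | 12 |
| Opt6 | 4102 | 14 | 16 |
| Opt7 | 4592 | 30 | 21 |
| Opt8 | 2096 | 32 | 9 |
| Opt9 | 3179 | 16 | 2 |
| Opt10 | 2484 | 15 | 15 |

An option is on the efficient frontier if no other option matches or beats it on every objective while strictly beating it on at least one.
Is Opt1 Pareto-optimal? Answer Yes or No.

Yes

Opt2: worse on cost (2626 vs 139).
Opt3: worse on cost (4516 vs 139).
Opt4: worse on cost (3812 vs 139).
Opt5: worse on cost (1541 vs 139).
Opt6: worse on cost (4102 vs 139).
Opt7: worse on cost (4592 vs 139).
Opt8: worse on cost (2096 vs 139).
Opt9: worse on cost (3179 vs 139).
Opt10: worse on cost (2484 vs 139).
No option is at least as good as Opt1 on every objective and strictly better on one.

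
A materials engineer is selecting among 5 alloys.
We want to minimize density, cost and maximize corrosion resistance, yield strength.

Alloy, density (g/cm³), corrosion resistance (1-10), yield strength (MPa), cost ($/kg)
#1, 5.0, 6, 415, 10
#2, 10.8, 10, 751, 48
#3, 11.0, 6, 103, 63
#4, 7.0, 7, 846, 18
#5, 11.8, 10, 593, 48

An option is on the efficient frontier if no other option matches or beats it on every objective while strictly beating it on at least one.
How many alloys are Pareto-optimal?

#1: not dominated (best density).
#2: not dominated.
#3: dominated by #1 (density 5.0≤11.0, corrosion resistance 6≥6, yield strength 415≥103, cost 10≤63).
#4: not dominated (best yield strength).
#5: dominated by #2 (density 10.8≤11.8, corrosion resistance 10≥10, yield strength 751≥593, cost 48≤48).
Pareto-optimal: #1, #2, #4 → 3.

3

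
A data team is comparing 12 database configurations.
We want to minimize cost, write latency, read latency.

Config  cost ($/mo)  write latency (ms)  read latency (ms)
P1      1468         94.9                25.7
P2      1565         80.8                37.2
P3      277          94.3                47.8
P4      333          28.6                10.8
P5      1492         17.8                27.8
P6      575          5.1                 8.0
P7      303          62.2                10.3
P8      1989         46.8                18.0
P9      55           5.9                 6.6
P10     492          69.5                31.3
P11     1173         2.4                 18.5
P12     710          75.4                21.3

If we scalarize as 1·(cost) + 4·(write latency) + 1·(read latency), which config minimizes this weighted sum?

P1: 1·1468 + 4·94.9 + 1·25.7 = 1873.3
P2: 1·1565 + 4·80.8 + 1·37.2 = 1925.4
P3: 1·277 + 4·94.3 + 1·47.8 = 702.0
P4: 1·333 + 4·28.6 + 1·10.8 = 458.2
P5: 1·1492 + 4·17.8 + 1·27.8 = 1591.0
P6: 1·575 + 4·5.1 + 1·8.0 = 603.4
P7: 1·303 + 4·62.2 + 1·10.3 = 562.1
P8: 1·1989 + 4·46.8 + 1·18.0 = 2194.2
P9: 1·55 + 4·5.9 + 1·6.6 = 85.2
P10: 1·492 + 4·69.5 + 1·31.3 = 801.3
P11: 1·1173 + 4·2.4 + 1·18.5 = 1201.1
P12: 1·710 + 4·75.4 + 1·21.3 = 1032.9
Lowest: P9 at 85.2.

P9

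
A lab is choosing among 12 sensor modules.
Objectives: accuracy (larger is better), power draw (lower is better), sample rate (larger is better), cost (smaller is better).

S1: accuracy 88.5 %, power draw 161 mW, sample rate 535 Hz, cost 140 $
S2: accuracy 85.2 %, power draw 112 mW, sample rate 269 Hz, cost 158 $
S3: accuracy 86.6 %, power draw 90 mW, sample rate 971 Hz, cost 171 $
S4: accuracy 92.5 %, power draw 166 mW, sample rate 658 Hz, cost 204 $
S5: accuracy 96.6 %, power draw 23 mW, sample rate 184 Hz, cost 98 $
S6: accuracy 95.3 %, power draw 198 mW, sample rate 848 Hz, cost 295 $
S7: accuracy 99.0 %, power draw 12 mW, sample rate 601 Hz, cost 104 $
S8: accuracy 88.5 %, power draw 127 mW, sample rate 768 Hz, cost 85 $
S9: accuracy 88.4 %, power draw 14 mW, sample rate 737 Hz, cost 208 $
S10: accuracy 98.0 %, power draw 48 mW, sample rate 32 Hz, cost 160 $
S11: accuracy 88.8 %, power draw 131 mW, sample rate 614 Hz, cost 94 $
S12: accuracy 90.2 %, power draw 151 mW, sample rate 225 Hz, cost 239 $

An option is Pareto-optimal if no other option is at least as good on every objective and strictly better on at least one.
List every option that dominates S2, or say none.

S7

S7: accuracy 99.0≥85.2, power draw 12≤112, sample rate 601≥269, cost 104≤158 — dominates S2.
Others (S1, S3, S4, S5, S6, S8, S9, S10, S11, S12) are each worse than S2 on at least one objective.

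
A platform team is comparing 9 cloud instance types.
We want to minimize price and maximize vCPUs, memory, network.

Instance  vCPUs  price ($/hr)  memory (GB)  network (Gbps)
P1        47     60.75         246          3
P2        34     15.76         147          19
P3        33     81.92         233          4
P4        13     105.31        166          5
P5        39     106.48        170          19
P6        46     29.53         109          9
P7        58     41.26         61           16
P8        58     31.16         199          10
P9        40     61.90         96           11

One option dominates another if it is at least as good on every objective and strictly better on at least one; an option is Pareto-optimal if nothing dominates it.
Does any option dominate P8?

P1: worse on vCPUs (47 vs 58).
P2: worse on vCPUs (34 vs 58).
P3: worse on vCPUs (33 vs 58).
P4: worse on vCPUs (13 vs 58).
P5: worse on vCPUs (39 vs 58).
P6: worse on vCPUs (46 vs 58).
P7: worse on price (41.26 vs 31.16).
P9: worse on vCPUs (40 vs 58).
No option is at least as good as P8 on every objective and strictly better on one.

No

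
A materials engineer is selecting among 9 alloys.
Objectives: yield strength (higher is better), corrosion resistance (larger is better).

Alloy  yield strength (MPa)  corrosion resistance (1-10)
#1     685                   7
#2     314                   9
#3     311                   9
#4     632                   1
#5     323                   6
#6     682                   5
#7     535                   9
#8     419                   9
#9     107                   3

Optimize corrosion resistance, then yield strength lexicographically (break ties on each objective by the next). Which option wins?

First maximize corrosion resistance: best is 9, kept {#2, #3, #7, #8}.
Then maximize yield strength: best is 535, kept {#7}.

#7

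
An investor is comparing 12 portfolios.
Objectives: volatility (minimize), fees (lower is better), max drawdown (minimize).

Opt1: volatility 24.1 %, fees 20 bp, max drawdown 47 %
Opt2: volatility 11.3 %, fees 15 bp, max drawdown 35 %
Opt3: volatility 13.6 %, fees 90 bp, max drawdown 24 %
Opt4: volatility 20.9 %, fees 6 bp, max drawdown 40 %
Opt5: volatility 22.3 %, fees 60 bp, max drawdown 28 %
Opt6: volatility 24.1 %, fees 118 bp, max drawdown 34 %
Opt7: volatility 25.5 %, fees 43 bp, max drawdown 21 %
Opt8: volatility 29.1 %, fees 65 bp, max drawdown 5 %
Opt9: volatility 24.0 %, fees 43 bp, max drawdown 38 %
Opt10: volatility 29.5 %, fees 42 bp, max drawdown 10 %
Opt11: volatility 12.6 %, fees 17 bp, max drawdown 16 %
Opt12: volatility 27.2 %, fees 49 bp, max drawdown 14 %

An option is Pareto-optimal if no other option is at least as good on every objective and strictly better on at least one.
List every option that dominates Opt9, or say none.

Opt2: volatility 11.3≤24.0, fees 15≤43, max drawdown 35≤38 — dominates Opt9.
Opt11: volatility 12.6≤24.0, fees 17≤43, max drawdown 16≤38 — dominates Opt9.
Others (Opt1, Opt3, Opt4, Opt5, Opt6, Opt7, Opt8, Opt10, Opt12) are each worse than Opt9 on at least one objective.

Opt2, Opt11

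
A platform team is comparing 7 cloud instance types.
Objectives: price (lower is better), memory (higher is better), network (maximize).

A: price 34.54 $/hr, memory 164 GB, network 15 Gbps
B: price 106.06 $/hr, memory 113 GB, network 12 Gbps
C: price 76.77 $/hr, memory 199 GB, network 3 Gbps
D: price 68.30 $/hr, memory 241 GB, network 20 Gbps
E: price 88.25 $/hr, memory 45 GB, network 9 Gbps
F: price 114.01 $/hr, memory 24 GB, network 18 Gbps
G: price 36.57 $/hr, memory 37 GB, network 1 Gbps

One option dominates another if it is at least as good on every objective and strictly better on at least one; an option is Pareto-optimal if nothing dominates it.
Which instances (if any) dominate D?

none

A: worse on memory (164 vs 241).
B: worse on price (106.06 vs 68.30).
C: worse on price (76.77 vs 68.30).
E: worse on price (88.25 vs 68.30).
F: worse on price (114.01 vs 68.30).
G: worse on memory (37 vs 241).
No option dominates D.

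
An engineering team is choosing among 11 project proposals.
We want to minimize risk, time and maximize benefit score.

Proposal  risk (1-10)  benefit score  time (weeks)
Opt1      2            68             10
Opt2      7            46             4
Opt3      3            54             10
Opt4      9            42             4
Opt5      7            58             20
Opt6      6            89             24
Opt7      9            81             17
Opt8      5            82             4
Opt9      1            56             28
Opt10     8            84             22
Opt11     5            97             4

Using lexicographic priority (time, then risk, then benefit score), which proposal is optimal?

Opt11

First minimize time: best is 4, kept {Opt2, Opt4, Opt8, Opt11}.
Then minimize risk: best is 5, kept {Opt8, Opt11}.
Then maximize benefit score: best is 97, kept {Opt11}.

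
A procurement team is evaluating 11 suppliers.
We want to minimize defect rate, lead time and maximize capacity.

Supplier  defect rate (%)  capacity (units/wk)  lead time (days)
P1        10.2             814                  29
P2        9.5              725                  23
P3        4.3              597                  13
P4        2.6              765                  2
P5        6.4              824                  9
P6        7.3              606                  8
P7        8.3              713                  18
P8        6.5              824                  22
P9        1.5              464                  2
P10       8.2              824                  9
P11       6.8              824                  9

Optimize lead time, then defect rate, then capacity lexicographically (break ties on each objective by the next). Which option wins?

First minimize lead time: best is 2, kept {P4, P9}.
Then minimize defect rate: best is 1.5, kept {P9}.

P9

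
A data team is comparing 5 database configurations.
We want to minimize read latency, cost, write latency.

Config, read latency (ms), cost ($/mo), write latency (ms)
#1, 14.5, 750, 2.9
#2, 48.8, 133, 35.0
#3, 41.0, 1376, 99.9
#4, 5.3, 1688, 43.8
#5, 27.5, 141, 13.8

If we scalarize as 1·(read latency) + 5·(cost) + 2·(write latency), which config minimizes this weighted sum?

#1: 1·14.5 + 5·750 + 2·2.9 = 3770.3
#2: 1·48.8 + 5·133 + 2·35.0 = 783.8
#3: 1·41.0 + 5·1376 + 2·99.9 = 7120.8
#4: 1·5.3 + 5·1688 + 2·43.8 = 8532.9
#5: 1·27.5 + 5·141 + 2·13.8 = 760.1
Lowest: #5 at 760.1.

#5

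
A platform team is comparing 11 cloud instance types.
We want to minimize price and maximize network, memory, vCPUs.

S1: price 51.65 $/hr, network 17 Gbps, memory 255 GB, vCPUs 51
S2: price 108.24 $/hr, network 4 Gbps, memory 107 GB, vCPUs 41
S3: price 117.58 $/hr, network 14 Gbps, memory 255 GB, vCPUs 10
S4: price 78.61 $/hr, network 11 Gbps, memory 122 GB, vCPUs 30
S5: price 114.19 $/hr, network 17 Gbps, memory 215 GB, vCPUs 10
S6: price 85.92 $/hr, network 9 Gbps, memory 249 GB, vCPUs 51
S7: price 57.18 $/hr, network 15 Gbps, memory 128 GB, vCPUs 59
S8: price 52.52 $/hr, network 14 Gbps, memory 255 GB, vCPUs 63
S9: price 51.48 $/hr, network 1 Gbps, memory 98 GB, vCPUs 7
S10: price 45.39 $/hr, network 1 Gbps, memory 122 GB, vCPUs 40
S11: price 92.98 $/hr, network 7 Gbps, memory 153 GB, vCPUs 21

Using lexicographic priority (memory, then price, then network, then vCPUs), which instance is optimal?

First maximize memory: best is 255, kept {S1, S3, S8}.
Then minimize price: best is 51.65, kept {S1}.

S1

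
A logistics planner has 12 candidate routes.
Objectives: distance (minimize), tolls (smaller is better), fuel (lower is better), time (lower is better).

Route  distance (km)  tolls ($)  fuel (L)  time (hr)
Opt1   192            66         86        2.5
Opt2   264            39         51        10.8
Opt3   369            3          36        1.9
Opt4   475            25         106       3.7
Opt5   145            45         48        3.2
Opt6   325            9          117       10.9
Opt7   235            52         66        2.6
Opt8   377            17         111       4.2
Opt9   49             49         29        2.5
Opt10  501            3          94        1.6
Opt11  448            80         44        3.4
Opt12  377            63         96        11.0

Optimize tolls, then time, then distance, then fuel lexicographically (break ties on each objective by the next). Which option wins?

Opt10

First minimize tolls: best is 3, kept {Opt3, Opt10}.
Then minimize time: best is 1.6, kept {Opt10}.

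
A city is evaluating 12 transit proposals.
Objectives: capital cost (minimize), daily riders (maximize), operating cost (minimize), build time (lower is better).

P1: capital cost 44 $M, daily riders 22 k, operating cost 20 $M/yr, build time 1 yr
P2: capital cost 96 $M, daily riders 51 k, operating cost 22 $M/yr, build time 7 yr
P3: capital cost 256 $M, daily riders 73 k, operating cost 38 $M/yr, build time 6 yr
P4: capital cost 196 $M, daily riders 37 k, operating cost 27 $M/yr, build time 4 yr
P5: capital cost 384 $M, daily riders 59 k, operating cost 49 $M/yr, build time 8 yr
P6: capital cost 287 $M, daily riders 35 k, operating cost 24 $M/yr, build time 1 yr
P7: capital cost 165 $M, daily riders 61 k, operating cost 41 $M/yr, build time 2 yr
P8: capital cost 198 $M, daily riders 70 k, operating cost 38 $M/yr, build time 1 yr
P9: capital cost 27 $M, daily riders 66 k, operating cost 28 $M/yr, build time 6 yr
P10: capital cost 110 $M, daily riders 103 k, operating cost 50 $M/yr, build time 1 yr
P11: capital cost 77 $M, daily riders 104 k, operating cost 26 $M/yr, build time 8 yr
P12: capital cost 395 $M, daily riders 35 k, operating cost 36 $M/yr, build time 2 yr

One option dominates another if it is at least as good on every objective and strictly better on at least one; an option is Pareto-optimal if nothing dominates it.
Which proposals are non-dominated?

P1, P2, P3, P4, P6, P7, P8, P9, P10, P11

P1: not dominated (best operating cost).
P2: not dominated.
P3: not dominated.
P4: not dominated.
P5: dominated by P3 (capital cost 256≤384, daily riders 73≥59, operating cost 38≤49, build time 6≤8).
P6: not dominated.
P7: not dominated.
P8: not dominated.
P9: not dominated (best capital cost).
P10: not dominated.
P11: not dominated (best daily riders).
P12: dominated by P6 (capital cost 287≤395, daily riders 35≥35, operating cost 24≤36, build time 1≤2).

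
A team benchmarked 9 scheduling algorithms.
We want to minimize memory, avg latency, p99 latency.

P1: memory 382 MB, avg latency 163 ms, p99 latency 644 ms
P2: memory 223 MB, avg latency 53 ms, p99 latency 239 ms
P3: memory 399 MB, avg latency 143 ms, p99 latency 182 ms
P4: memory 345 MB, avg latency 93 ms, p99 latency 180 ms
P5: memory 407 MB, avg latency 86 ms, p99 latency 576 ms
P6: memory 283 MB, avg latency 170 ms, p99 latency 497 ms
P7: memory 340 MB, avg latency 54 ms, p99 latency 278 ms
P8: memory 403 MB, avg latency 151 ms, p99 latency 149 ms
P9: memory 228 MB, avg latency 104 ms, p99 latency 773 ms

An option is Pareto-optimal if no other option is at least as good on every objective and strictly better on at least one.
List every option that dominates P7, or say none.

P2

P2: memory 223≤340, avg latency 53≤54, p99 latency 239≤278 — dominates P7.
Others (P1, P3, P4, P5, P6, P8, P9) are each worse than P7 on at least one objective.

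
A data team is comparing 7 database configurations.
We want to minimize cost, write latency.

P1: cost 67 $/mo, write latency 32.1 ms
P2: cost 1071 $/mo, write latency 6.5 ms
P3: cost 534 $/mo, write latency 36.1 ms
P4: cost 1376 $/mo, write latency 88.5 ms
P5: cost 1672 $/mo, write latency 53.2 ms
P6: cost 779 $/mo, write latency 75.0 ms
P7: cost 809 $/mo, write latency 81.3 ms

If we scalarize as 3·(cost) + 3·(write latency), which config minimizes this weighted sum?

P1: 3·67 + 3·32.1 = 297.3
P2: 3·1071 + 3·6.5 = 3232.5
P3: 3·534 + 3·36.1 = 1710.3
P4: 3·1376 + 3·88.5 = 4393.5
P5: 3·1672 + 3·53.2 = 5175.6
P6: 3·779 + 3·75.0 = 2562.0
P7: 3·809 + 3·81.3 = 2670.9
Lowest: P1 at 297.3.

P1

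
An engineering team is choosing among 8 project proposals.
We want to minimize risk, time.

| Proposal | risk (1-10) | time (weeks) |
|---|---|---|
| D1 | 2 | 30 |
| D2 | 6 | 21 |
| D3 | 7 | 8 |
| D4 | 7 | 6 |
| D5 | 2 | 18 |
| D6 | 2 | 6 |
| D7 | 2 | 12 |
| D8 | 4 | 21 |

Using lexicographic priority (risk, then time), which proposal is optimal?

D6

First minimize risk: best is 2, kept {D1, D5, D6, D7}.
Then minimize time: best is 6, kept {D6}.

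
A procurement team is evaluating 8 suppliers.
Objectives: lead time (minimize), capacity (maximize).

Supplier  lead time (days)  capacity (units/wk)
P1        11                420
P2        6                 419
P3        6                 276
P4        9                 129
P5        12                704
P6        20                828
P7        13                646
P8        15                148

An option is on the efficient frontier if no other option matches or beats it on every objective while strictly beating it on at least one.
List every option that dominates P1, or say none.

none

P2: worse on capacity (419 vs 420).
P3: worse on capacity (276 vs 420).
P4: worse on capacity (129 vs 420).
P5: worse on lead time (12 vs 11).
P6: worse on lead time (20 vs 11).
P7: worse on lead time (13 vs 11).
P8: worse on lead time (15 vs 11).
No option dominates P1.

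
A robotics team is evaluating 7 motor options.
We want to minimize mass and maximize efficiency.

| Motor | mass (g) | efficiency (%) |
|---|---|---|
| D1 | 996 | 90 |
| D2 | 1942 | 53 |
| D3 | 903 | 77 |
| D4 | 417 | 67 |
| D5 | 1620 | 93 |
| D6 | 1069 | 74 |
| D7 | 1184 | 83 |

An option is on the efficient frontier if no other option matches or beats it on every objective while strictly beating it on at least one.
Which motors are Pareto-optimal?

D1: not dominated.
D2: dominated by D1 (mass 996≤1942, efficiency 90≥53).
D3: not dominated.
D4: not dominated (best mass).
D5: not dominated (best efficiency).
D6: dominated by D1 (mass 996≤1069, efficiency 90≥74).
D7: dominated by D1 (mass 996≤1184, efficiency 90≥83).

D1, D3, D4, D5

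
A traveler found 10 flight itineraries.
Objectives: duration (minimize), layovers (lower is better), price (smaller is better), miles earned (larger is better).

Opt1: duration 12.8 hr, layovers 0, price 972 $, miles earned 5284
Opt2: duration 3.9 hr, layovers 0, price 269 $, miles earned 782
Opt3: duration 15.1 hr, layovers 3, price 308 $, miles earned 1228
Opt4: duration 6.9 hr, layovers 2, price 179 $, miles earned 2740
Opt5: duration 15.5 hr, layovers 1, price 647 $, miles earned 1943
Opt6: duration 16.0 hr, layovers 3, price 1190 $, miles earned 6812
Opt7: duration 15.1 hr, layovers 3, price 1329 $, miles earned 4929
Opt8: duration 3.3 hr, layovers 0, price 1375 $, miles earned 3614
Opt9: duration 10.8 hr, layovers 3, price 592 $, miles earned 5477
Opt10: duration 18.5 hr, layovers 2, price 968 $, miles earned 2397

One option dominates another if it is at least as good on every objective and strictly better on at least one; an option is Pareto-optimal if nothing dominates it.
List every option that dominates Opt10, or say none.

Opt4

Opt4: duration 6.9≤18.5, layovers 2≤2, price 179≤968, miles earned 2740≥2397 — dominates Opt10.
Others (Opt1, Opt2, Opt3, Opt5, Opt6, Opt7, Opt8, Opt9) are each worse than Opt10 on at least one objective.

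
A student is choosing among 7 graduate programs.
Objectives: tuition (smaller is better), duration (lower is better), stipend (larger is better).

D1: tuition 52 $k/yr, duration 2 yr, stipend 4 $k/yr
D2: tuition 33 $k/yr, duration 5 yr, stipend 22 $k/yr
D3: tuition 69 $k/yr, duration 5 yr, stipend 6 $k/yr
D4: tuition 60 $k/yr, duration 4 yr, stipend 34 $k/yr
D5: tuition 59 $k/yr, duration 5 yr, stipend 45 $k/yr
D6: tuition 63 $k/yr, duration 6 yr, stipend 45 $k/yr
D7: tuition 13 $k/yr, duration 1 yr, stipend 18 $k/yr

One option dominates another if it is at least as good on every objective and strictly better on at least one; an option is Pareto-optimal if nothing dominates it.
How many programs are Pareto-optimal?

4

D1: dominated by D7 (tuition 13≤52, duration 1≤2, stipend 18≥4).
D2: not dominated.
D3: dominated by D2 (tuition 33≤69, duration 5≤5, stipend 22≥6).
D4: not dominated.
D5: not dominated.
D6: dominated by D5 (tuition 59≤63, duration 5≤6, stipend 45≥45).
D7: not dominated (best tuition).
Pareto-optimal: D2, D4, D5, D7 → 4.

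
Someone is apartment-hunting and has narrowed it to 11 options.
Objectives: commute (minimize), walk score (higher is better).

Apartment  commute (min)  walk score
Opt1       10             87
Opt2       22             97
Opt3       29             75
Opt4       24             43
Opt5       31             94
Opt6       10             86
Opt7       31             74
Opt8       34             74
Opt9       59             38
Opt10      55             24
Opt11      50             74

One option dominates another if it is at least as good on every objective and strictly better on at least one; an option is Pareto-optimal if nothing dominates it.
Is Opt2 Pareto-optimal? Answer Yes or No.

Opt1: worse on walk score (87 vs 97).
Opt3: worse on commute (29 vs 22).
Opt4: worse on commute (24 vs 22).
Opt5: worse on commute (31 vs 22).
Opt6: worse on walk score (86 vs 97).
Opt7: worse on commute (31 vs 22).
Opt8: worse on commute (34 vs 22).
Opt9: worse on commute (59 vs 22).
Opt10: worse on commute (55 vs 22).
Opt11: worse on commute (50 vs 22).
No option is at least as good as Opt2 on every objective and strictly better on one.

Yes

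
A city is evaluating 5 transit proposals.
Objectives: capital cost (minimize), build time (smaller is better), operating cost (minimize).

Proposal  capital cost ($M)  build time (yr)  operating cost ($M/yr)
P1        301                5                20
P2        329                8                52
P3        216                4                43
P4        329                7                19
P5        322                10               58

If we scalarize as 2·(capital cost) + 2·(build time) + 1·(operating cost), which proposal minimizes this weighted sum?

P3

P1: 2·301 + 2·5 + 1·20 = 632
P2: 2·329 + 2·8 + 1·52 = 726
P3: 2·216 + 2·4 + 1·43 = 483
P4: 2·329 + 2·7 + 1·19 = 691
P5: 2·322 + 2·10 + 1·58 = 722
Lowest: P3 at 483.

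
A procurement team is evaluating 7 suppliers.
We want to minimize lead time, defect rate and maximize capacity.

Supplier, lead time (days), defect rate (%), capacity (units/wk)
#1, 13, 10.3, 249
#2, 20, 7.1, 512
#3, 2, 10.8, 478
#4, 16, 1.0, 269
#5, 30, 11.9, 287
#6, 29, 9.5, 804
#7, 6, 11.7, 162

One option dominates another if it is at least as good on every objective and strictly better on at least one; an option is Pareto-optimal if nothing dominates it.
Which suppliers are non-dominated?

#1, #2, #3, #4, #6

#1: not dominated.
#2: not dominated.
#3: not dominated (best lead time).
#4: not dominated (best defect rate).
#5: dominated by #2 (lead time 20≤30, defect rate 7.1≤11.9, capacity 512≥287).
#6: not dominated (best capacity).
#7: dominated by #3 (lead time 2≤6, defect rate 10.8≤11.7, capacity 478≥162).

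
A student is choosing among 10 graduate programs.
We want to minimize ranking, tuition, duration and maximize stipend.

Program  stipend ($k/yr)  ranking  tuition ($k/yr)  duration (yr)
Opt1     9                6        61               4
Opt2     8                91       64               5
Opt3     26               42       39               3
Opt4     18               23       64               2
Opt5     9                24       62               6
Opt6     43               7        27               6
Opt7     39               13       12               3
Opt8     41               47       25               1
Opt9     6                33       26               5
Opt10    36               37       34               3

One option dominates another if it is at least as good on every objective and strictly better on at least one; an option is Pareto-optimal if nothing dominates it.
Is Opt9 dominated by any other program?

Opt7 vs Opt9: stipend 39≥6, ranking 13≤33, tuition 12≤26, duration 3≤5 — Opt7 is at least as good on every objective and strictly better on at least one, so Opt7 dominates Opt9.

Yes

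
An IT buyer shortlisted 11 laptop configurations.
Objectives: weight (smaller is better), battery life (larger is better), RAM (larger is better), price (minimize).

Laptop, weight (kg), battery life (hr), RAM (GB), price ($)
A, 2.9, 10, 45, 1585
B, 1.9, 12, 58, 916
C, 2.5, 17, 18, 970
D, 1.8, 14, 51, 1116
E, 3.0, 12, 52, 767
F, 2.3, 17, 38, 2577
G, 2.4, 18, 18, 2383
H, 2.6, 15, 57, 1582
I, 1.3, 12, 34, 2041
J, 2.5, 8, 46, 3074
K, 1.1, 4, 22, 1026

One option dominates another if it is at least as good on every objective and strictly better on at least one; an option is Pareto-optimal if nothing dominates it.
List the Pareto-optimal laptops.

A: dominated by B (weight 1.9≤2.9, battery life 12≥10, RAM 58≥45, price 916≤1585).
B: not dominated (best RAM).
C: not dominated.
D: not dominated.
E: not dominated (best price).
F: not dominated.
G: not dominated (best battery life).
H: not dominated.
I: not dominated.
J: dominated by B (weight 1.9≤2.5, battery life 12≥8, RAM 58≥46, price 916≤3074).
K: not dominated (best weight).

B, C, D, E, F, G, H, I, K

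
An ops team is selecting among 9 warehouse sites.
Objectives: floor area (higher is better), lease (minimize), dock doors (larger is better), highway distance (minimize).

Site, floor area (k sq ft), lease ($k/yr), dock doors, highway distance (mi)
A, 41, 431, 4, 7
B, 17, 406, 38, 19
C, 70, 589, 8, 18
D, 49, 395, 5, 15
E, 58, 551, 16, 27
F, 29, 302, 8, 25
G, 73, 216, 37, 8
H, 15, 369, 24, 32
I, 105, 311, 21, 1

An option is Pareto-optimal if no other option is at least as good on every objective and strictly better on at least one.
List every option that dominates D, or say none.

G: floor area 73≥49, lease 216≤395, dock doors 37≥5, highway distance 8≤15 — dominates D.
I: floor area 105≥49, lease 311≤395, dock doors 21≥5, highway distance 1≤15 — dominates D.
Others (A, B, C, E, F, H) are each worse than D on at least one objective.

G, I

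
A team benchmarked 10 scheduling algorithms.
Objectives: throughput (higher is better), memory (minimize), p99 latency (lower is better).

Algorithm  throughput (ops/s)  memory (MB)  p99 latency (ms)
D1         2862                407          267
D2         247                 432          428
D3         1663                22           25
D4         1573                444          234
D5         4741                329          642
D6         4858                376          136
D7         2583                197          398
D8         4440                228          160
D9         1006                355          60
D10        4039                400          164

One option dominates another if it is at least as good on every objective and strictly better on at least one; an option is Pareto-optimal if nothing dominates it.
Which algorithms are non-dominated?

D1: dominated by D6 (throughput 4858≥2862, memory 376≤407, p99 latency 136≤267).
D2: dominated by D1 (throughput 2862≥247, memory 407≤432, p99 latency 267≤428).
D3: not dominated (best memory).
D4: dominated by D3 (throughput 1663≥1573, memory 22≤444, p99 latency 25≤234).
D5: not dominated.
D6: not dominated (best throughput).
D7: not dominated.
D8: not dominated.
D9: dominated by D3 (throughput 1663≥1006, memory 22≤355, p99 latency 25≤60).
D10: dominated by D6 (throughput 4858≥4039, memory 376≤400, p99 latency 136≤164).

D3, D5, D6, D7, D8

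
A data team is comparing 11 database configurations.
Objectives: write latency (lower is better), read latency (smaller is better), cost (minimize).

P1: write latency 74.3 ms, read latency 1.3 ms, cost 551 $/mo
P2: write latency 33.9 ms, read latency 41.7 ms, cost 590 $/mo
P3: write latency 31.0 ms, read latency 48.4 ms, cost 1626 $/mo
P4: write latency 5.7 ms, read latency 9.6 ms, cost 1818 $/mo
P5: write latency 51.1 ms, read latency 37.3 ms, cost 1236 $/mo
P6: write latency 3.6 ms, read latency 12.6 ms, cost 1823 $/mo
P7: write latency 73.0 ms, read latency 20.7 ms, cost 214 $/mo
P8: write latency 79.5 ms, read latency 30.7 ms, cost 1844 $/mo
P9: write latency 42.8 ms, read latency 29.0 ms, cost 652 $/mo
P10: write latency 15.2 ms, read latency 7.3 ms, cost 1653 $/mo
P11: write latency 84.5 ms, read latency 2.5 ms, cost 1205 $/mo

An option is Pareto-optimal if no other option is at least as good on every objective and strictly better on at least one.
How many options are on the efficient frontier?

P1: not dominated (best read latency).
P2: not dominated.
P3: not dominated.
P4: not dominated.
P5: dominated by P9 (write latency 42.8≤51.1, read latency 29.0≤37.3, cost 652≤1236).
P6: not dominated (best write latency).
P7: not dominated (best cost).
P8: dominated by P1 (write latency 74.3≤79.5, read latency 1.3≤30.7, cost 551≤1844).
P9: not dominated.
P10: not dominated.
P11: dominated by P1 (write latency 74.3≤84.5, read latency 1.3≤2.5, cost 551≤1205).
Pareto-optimal: P1, P2, P3, P4, P6, P7, P9, P10 → 8.

8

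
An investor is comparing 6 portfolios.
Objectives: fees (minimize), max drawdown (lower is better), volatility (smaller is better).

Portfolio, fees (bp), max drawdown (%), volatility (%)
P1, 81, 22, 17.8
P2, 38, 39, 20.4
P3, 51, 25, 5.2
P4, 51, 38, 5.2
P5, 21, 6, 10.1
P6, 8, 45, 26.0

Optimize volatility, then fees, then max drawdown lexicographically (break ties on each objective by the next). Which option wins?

First minimize volatility: best is 5.2, kept {P3, P4}.
Then minimize fees: best is 51, kept {P3, P4}.
Then minimize max drawdown: best is 25, kept {P3}.

P3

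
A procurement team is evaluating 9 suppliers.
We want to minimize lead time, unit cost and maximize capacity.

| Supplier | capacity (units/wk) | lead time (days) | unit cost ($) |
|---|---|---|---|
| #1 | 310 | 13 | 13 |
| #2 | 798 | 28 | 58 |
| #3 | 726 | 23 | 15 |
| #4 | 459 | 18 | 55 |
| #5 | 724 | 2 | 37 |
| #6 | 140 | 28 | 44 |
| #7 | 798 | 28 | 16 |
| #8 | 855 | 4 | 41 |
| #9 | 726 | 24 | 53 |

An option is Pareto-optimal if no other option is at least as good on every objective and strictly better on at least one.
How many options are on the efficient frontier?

#1: not dominated (best unit cost).
#2: dominated by #7 (capacity 798≥798, lead time 28≤28, unit cost 16≤58).
#3: not dominated.
#4: dominated by #5 (capacity 724≥459, lead time 2≤18, unit cost 37≤55).
#5: not dominated (best lead time).
#6: dominated by #1 (capacity 310≥140, lead time 13≤28, unit cost 13≤44).
#7: not dominated.
#8: not dominated (best capacity).
#9: dominated by #3 (capacity 726≥726, lead time 23≤24, unit cost 15≤53).
Pareto-optimal: #1, #3, #5, #7, #8 → 5.

5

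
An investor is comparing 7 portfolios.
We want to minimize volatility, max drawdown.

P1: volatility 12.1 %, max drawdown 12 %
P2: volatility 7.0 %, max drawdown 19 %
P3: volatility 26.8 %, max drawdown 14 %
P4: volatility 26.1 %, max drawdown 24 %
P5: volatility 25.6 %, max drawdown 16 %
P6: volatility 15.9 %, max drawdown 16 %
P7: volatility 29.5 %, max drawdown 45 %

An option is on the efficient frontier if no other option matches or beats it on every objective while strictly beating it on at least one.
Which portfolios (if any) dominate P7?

P1: volatility 12.1≤29.5, max drawdown 12≤45 — dominates P7.
P2: volatility 7.0≤29.5, max drawdown 19≤45 — dominates P7.
P3: volatility 26.8≤29.5, max drawdown 14≤45 — dominates P7.
P4: volatility 26.1≤29.5, max drawdown 24≤45 — dominates P7.
P5: volatility 25.6≤29.5, max drawdown 16≤45 — dominates P7.
P6: volatility 15.9≤29.5, max drawdown 16≤45 — dominates P7.

P1, P2, P3, P4, P5, P6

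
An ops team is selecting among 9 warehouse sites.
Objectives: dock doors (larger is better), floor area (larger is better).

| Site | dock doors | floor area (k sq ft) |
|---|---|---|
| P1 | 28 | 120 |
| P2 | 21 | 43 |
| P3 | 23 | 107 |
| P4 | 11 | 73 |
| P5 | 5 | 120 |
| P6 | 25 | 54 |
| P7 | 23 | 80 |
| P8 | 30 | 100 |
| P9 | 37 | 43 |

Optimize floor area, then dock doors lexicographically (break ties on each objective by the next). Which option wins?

P1

First maximize floor area: best is 120, kept {P1, P5}.
Then maximize dock doors: best is 28, kept {P1}.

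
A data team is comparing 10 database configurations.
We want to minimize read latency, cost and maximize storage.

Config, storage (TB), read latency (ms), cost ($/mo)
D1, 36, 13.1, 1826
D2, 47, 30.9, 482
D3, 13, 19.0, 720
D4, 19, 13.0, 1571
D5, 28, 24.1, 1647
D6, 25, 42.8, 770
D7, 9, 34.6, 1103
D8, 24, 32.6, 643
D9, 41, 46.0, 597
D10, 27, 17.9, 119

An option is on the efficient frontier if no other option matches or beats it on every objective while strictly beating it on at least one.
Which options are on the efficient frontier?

D1, D2, D4, D5, D10

D1: not dominated.
D2: not dominated (best storage).
D3: dominated by D10 (storage 27≥13, read latency 17.9≤19.0, cost 119≤720).
D4: not dominated (best read latency).
D5: not dominated.
D6: dominated by D2 (storage 47≥25, read latency 30.9≤42.8, cost 482≤770).
D7: dominated by D2 (storage 47≥9, read latency 30.9≤34.6, cost 482≤1103).
D8: dominated by D2 (storage 47≥24, read latency 30.9≤32.6, cost 482≤643).
D9: dominated by D2 (storage 47≥41, read latency 30.9≤46.0, cost 482≤597).
D10: not dominated (best cost).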